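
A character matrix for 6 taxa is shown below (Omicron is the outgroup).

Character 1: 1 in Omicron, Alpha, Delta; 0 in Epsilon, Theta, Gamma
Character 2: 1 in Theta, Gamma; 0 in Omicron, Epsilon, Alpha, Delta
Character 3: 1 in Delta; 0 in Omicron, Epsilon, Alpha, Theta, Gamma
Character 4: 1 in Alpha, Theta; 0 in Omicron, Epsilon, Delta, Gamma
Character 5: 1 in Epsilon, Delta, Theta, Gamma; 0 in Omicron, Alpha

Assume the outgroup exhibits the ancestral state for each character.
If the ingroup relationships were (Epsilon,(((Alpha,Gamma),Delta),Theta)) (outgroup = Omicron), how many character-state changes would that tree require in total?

10

Map each character onto (Epsilon,(((Alpha,Gamma),Delta),Theta)) (rooted by Omicron) and count the minimum state changes it requires (Fitch parsimony):
Character 1: 3; Character 2: 2; Character 3: 1; Character 4: 2; Character 5: 2.
Total tree length = 10.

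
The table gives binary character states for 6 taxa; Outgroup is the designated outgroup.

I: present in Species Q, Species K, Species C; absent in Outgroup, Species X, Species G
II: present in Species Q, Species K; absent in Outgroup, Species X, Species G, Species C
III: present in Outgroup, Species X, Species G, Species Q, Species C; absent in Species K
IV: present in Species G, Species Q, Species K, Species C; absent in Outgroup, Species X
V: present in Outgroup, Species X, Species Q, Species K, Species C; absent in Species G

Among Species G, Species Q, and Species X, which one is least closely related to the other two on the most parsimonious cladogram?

Character polarity is set by the outgroup: the derived state is whichever differs from the outgroup's state, so for III, V the derived state is 'absent', and for the remaining characters it is 'present'.
I (derived state 'present') is shared by Species C, Species K, and Species Q — a synapomorphy uniting that clade.
II (derived state 'present') is shared by Species K and Species Q — a synapomorphy uniting that clade.
III (derived state 'absent') is unique to Species K (autapomorphy; uninformative for grouping).
IV (derived state 'present') is shared by Species C, Species G, Species K, and Species Q — a synapomorphy uniting that clade.
V: derived state 'absent' in Species G only — an autapomorphy, so it tells us nothing about relationships among taxa.
Most parsimonious ingroup topology: (Species X,(Species G,((Species Q,Species K),Species C))).
Species G and Species Q share a more recent common ancestor with each other than either does with Species X, so Species X is the least closely related of the three.

Species X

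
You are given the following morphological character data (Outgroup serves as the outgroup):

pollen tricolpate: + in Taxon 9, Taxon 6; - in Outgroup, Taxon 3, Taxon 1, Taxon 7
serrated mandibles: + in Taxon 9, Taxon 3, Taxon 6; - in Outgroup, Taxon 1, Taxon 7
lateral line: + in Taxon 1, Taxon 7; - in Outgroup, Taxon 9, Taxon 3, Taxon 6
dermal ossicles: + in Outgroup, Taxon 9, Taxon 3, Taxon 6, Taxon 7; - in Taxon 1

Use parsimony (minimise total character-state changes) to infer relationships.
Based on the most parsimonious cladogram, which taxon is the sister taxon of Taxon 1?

Character polarity is set by the outgroup: the derived state is whichever differs from the outgroup's state, so for dermal ossicles the derived state is '-', and for the remaining characters it is '+'.
pollen tricolpate (derived state '+') is shared by Taxon 6 and Taxon 9 — a synapomorphy uniting that clade.
serrated mandibles: derived state '+' in Taxon 3, Taxon 6, and Taxon 9 only — synapomorphy for {Taxon 3, Taxon 6, Taxon 9}.
lateral line (derived state '+') is shared by Taxon 1 and Taxon 7 — a synapomorphy uniting that clade.
dermal ossicles: derived state '-' in Taxon 1 only — an autapomorphy, so it tells us nothing about relationships among taxa.
Most parsimonious ingroup topology: (((Taxon 9,Taxon 6),Taxon 3),(Taxon 1,Taxon 7)).
Taxon 1 and Taxon 7 form a cherry on this tree, so they are sister taxa.

Taxon 7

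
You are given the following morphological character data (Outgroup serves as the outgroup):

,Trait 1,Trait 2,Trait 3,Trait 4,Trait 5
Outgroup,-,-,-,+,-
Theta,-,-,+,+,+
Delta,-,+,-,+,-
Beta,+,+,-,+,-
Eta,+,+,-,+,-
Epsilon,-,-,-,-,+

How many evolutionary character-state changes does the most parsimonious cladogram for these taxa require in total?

Character polarity is set by the outgroup: the derived state is whichever differs from the outgroup's state, so for Trait 4 the derived state is '-', and for the remaining characters it is '+'.
Trait 1 (derived state '+') is shared by Beta and Eta — a synapomorphy uniting that clade.
Only Beta, Delta, and Eta show the derived state '+' for Trait 2, supporting them as a clade.
Trait 3 (derived state '+') is unique to Theta (autapomorphy; uninformative for grouping).
Trait 4: derived state '-' in Epsilon only — an autapomorphy, so it tells us nothing about relationships among taxa.
Trait 5 (derived state '+') is shared by Epsilon and Theta — a synapomorphy uniting that clade.
Most parsimonious ingroup topology: ((Theta,Epsilon),(Delta,(Beta,Eta))).
Changes per character on this tree: Trait 1: 1; Trait 2: 1; Trait 3: 1; Trait 4: 1; Trait 5: 1.
Total = 5.

5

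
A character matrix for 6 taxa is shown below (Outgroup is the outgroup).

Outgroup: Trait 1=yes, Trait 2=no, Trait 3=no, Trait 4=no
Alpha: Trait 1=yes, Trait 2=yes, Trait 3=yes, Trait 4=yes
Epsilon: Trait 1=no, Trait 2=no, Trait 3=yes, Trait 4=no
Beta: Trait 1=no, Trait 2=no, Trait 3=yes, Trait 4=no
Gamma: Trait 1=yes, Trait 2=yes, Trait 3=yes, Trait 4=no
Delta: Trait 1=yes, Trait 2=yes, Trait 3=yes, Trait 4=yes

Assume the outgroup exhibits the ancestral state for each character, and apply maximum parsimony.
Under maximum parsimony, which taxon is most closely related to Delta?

Character polarity is set by the outgroup: the derived state is whichever differs from the outgroup's state, so for Trait 1 the derived state is 'no', and for the remaining characters it is 'yes'.
Trait 1: derived state 'no' in Beta and Epsilon only — synapomorphy for {Beta, Epsilon}.
Only Alpha, Delta, and Gamma show the derived state 'yes' for Trait 2, supporting them as a clade.
Trait 3 (derived state 'yes') is shared by all ingroup taxa — unites the whole ingroup.
Trait 4 (derived state 'yes') is shared by Alpha and Delta — a synapomorphy uniting that clade.
Most parsimonious ingroup topology: (((Alpha,Delta),Gamma),(Epsilon,Beta)).
Delta and Alpha form a cherry on this tree, so they are sister taxa.

Alpha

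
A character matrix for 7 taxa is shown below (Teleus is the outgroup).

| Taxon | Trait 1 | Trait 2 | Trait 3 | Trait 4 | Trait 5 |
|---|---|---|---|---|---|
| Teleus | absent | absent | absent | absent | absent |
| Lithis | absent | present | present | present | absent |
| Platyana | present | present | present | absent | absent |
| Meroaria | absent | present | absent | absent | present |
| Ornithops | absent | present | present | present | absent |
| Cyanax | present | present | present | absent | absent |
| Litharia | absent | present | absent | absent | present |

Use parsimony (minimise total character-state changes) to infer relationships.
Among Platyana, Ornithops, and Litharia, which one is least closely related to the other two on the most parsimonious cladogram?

The outgroup has state 'absent' for every character, so 'present' is the derived state throughout.
Only Cyanax and Platyana show the derived state 'present' for Trait 1, supporting them as a clade.
All ingroup taxa share the derived state 'present' for Trait 2; it defines the ingroup but does not resolve relationships within it.
Trait 3 (derived state 'present') is shared by Cyanax, Lithis, Ornithops, and Platyana — a synapomorphy uniting that clade.
Trait 4: derived state 'present' in Lithis and Ornithops only — synapomorphy for {Lithis, Ornithops}.
Only Litharia and Meroaria show the derived state 'present' for Trait 5, supporting them as a clade.
Most parsimonious ingroup topology: (((Lithis,Ornithops),(Platyana,Cyanax)),(Meroaria,Litharia)).
Ornithops and Platyana share a more recent common ancestor with each other than either does with Litharia, so Litharia is the least closely related of the three.

Litharia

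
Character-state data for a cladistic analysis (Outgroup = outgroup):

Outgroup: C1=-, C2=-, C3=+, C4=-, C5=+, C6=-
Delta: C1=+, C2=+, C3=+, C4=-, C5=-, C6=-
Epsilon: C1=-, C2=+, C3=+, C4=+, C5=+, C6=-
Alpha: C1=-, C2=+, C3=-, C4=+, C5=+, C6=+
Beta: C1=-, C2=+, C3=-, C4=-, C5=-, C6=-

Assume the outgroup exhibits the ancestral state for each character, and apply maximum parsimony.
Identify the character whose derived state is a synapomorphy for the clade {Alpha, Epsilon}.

C4

Character polarity is set by the outgroup: the derived state is whichever differs from the outgroup's state, so for C3, C5 the derived state is '-', and for the remaining characters it is '+'.
C1 (derived state '+') is unique to Delta (autapomorphy; uninformative for grouping).
C2 (derived state '+') is shared by all ingroup taxa — unites the whole ingroup.
C3 (state '-') occurs in Alpha and Beta but conflicts with the nesting implied by the other characters — most parsimoniously interpreted as homoplasy.
C4: derived state '+' in Alpha and Epsilon only — synapomorphy for {Alpha, Epsilon}.
Only Beta and Delta show the derived state '-' for C5, supporting them as a clade.
C6: derived state '+' in Alpha only — an autapomorphy, so it tells us nothing about relationships among taxa.
Most parsimonious ingroup topology: ((Alpha,Epsilon),(Delta,Beta)).
The clade {Alpha, Epsilon} is supported by C4: its derived state '+' occurs in exactly those taxa and in no other taxon (including the outgroup).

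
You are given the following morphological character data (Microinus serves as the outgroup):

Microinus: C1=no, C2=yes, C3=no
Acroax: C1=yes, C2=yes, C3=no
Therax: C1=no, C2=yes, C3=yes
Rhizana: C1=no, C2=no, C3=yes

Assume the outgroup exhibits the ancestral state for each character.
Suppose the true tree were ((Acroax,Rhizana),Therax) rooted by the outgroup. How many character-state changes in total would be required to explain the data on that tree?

Map each character onto ((Acroax,Rhizana),Therax) (rooted by Microinus) and count the minimum state changes it requires (Fitch parsimony):
C1: 1; C2: 1; C3: 2.
Total tree length = 4.

4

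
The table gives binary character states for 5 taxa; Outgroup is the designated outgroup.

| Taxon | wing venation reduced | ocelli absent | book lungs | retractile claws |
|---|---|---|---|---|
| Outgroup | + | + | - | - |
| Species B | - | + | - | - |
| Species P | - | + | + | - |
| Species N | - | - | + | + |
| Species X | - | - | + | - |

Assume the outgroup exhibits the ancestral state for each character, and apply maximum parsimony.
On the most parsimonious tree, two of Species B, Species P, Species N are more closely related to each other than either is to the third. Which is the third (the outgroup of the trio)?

Species B

Character polarity is set by the outgroup: the derived state is whichever differs from the outgroup's state, so for wing venation reduced, ocelli absent the derived state is '-', and for the remaining characters it is '+'.
All ingroup taxa share the derived state '-' for wing venation reduced; it defines the ingroup but does not resolve relationships within it.
ocelli absent (derived state '-') is shared by Species N and Species X — a synapomorphy uniting that clade.
book lungs: derived state '+' in Species N, Species P, and Species X only — synapomorphy for {Species N, Species P, Species X}.
retractile claws: derived state '+' in Species N only — an autapomorphy, so it tells us nothing about relationships among taxa.
Most parsimonious ingroup topology: (Species B,(Species P,(Species N,Species X))).
Species P and Species N share a more recent common ancestor with each other than either does with Species B, so Species B is the least closely related of the three.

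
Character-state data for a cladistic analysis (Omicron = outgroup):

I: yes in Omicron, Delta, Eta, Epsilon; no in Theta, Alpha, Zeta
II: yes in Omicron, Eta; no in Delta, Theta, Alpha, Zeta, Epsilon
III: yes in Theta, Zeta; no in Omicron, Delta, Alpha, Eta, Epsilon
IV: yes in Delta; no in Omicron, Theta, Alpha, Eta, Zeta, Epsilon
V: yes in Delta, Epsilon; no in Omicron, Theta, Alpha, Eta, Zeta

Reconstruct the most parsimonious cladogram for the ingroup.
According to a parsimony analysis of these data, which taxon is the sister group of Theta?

Character polarity is set by the outgroup: the derived state is whichever differs from the outgroup's state, so for I, II the derived state is 'no', and for the remaining characters it is 'yes'.
Only Alpha, Theta, and Zeta show the derived state 'no' for I, supporting them as a clade.
Only Alpha, Delta, Epsilon, Theta, and Zeta show the derived state 'no' for II, supporting them as a clade.
III (derived state 'yes') is shared by Theta and Zeta — a synapomorphy uniting that clade.
IV (derived state 'yes') is unique to Delta (autapomorphy; uninformative for grouping).
Only Delta and Epsilon show the derived state 'yes' for V, supporting them as a clade.
Most parsimonious ingroup topology: (((Delta,Epsilon),((Theta,Zeta),Alpha)),Eta).
Theta and Zeta form a cherry on this tree, so they are sister taxa.

Zeta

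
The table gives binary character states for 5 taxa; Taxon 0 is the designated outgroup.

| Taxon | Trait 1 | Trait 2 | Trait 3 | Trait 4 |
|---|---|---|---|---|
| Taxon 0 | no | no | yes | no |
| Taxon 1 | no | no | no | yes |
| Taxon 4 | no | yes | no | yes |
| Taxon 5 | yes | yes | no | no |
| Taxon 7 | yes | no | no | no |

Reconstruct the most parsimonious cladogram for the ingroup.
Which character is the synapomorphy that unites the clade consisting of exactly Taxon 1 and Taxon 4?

Trait 4

Character polarity is set by the outgroup: the derived state is whichever differs from the outgroup's state, so for Trait 3 the derived state is 'no', and for the remaining characters it is 'yes'.
Trait 1: derived state 'yes' in Taxon 5 and Taxon 7 only — synapomorphy for {Taxon 5, Taxon 7}.
Trait 2 groups Taxon 4 and Taxon 5, which is incompatible with the clades supported by the remaining characters; treating it as convergent (homoplasy) costs fewer steps than any alternative tree.
Trait 3 (derived state 'no') is shared by all ingroup taxa — unites the whole ingroup.
Trait 4: derived state 'yes' in Taxon 1 and Taxon 4 only — synapomorphy for {Taxon 1, Taxon 4}.
Most parsimonious ingroup topology: ((Taxon 1,Taxon 4),(Taxon 5,Taxon 7)).
The clade {Taxon 1, Taxon 4} is supported by Trait 4: its derived state 'yes' occurs in exactly those taxa and in no other taxon (including the outgroup).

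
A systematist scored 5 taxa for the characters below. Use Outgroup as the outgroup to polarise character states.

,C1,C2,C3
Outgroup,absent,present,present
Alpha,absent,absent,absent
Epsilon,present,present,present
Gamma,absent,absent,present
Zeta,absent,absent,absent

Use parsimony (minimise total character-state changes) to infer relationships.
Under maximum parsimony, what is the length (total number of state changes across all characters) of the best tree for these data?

Character polarity is set by the outgroup: the derived state is whichever differs from the outgroup's state, so for C2, C3 the derived state is 'absent', and for the remaining characters it is 'present'.
C1 (derived state 'present') is unique to Epsilon (autapomorphy; uninformative for grouping).
C2 (derived state 'absent') is shared by Alpha, Gamma, and Zeta — a synapomorphy uniting that clade.
Only Alpha and Zeta show the derived state 'absent' for C3, supporting them as a clade.
Most parsimonious ingroup topology: (((Alpha,Zeta),Gamma),Epsilon).
Changes per character on this tree: C1: 1; C2: 1; C3: 1.
Total = 3.

3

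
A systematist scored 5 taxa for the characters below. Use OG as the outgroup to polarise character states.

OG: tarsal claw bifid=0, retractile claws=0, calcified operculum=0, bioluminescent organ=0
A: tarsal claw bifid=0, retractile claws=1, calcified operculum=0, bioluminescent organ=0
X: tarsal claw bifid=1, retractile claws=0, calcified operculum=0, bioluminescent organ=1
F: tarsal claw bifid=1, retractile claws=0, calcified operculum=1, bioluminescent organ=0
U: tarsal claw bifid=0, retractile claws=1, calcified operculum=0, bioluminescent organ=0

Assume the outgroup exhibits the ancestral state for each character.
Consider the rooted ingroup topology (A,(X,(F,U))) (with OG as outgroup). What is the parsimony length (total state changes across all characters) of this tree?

Map each character onto (A,(X,(F,U))) (rooted by OG) and count the minimum state changes it requires (Fitch parsimony):
tarsal claw bifid: 2; retractile claws: 2; calcified operculum: 1; bioluminescent organ: 1.
Total tree length = 6.

6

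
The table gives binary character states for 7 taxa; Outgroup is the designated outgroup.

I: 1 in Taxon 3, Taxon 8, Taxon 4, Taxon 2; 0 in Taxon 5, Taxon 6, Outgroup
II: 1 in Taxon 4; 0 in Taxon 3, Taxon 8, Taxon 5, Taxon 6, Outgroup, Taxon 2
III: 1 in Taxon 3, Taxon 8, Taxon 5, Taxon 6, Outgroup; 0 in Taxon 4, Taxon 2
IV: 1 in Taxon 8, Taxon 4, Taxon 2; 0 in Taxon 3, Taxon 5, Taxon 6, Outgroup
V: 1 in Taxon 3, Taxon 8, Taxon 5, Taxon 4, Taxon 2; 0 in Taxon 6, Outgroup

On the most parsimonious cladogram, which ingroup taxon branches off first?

Taxon 6

Character polarity is set by the outgroup: the derived state is whichever differs from the outgroup's state, so for III the derived state is '0', and for the remaining characters it is '1'.
I (derived state '1') is shared by Taxon 2, Taxon 3, Taxon 4, and Taxon 8 — a synapomorphy uniting that clade.
II: derived state '1' in Taxon 4 only — an autapomorphy, so it tells us nothing about relationships among taxa.
Only Taxon 2 and Taxon 4 show the derived state '0' for III, supporting them as a clade.
IV (derived state '1') is shared by Taxon 2, Taxon 4, and Taxon 8 — a synapomorphy uniting that clade.
Only Taxon 2, Taxon 3, Taxon 4, Taxon 5, and Taxon 8 show the derived state '1' for V, supporting them as a clade.
Most parsimonious ingroup topology: (Taxon 6,((((Taxon 4,Taxon 2),Taxon 8),Taxon 3),Taxon 5)).
Taxon 6 is sister to the clade containing all other ingroup taxa, so it is the earliest-diverging (most basal) ingroup lineage.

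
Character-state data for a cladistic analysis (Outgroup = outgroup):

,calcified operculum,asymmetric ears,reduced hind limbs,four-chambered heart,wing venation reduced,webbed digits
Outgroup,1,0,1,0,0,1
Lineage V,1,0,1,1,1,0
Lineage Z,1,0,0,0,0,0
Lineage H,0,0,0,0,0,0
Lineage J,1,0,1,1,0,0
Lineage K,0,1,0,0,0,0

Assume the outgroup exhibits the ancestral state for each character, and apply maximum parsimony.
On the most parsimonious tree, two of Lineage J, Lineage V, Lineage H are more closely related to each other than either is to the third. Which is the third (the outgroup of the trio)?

Lineage H

Character polarity is set by the outgroup: the derived state is whichever differs from the outgroup's state, so for calcified operculum, reduced hind limbs, webbed digits the derived state is '0', and for the remaining characters it is '1'.
calcified operculum: derived state '0' in Lineage H and Lineage K only — synapomorphy for {Lineage H, Lineage K}.
asymmetric ears: derived state '1' in Lineage K only — an autapomorphy, so it tells us nothing about relationships among taxa.
reduced hind limbs: derived state '0' in Lineage H, Lineage K, and Lineage Z only — synapomorphy for {Lineage H, Lineage K, Lineage Z}.
Only Lineage J and Lineage V show the derived state '1' for four-chambered heart, supporting them as a clade.
wing venation reduced: derived state '1' in Lineage V only — an autapomorphy, so it tells us nothing about relationships among taxa.
webbed digits (derived state '0') is shared by all ingroup taxa — unites the whole ingroup.
Most parsimonious ingroup topology: ((Lineage V,Lineage J),(Lineage Z,(Lineage H,Lineage K))).
Lineage J and Lineage V share a more recent common ancestor with each other than either does with Lineage H, so Lineage H is the least closely related of the three.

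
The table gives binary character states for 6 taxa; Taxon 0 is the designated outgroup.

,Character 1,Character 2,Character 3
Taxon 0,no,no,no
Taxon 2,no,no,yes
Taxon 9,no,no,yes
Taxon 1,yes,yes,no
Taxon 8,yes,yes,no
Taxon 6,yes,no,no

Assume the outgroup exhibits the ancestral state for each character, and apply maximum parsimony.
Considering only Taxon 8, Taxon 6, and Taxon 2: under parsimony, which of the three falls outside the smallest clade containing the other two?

Taxon 2

The outgroup has state 'no' for every character, so 'yes' is the derived state throughout.
Character 1: derived state 'yes' in Taxon 1, Taxon 6, and Taxon 8 only — synapomorphy for {Taxon 1, Taxon 6, Taxon 8}.
Only Taxon 1 and Taxon 8 show the derived state 'yes' for Character 2, supporting them as a clade.
Only Taxon 2 and Taxon 9 show the derived state 'yes' for Character 3, supporting them as a clade.
Most parsimonious ingroup topology: ((Taxon 2,Taxon 9),((Taxon 1,Taxon 8),Taxon 6)).
Taxon 8 and Taxon 6 share a more recent common ancestor with each other than either does with Taxon 2, so Taxon 2 is the least closely related of the three.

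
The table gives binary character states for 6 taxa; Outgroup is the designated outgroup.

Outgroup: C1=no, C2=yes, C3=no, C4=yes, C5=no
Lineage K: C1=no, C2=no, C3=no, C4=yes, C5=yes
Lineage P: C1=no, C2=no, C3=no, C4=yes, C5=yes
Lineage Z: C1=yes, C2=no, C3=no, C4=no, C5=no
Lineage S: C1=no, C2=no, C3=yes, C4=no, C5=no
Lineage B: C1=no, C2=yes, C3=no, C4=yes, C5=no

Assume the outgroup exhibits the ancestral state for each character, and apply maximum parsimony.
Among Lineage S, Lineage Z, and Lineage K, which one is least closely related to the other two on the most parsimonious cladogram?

Lineage K

Character polarity is set by the outgroup: the derived state is whichever differs from the outgroup's state, so for C2, C4 the derived state is 'no', and for the remaining characters it is 'yes'.
C1: derived state 'yes' in Lineage Z only — an autapomorphy, so it tells us nothing about relationships among taxa.
C2 (derived state 'no') is shared by Lineage K, Lineage P, Lineage S, and Lineage Z — a synapomorphy uniting that clade.
C3 (derived state 'yes') is unique to Lineage S (autapomorphy; uninformative for grouping).
C4 (derived state 'no') is shared by Lineage S and Lineage Z — a synapomorphy uniting that clade.
C5: derived state 'yes' in Lineage K and Lineage P only — synapomorphy for {Lineage K, Lineage P}.
Most parsimonious ingroup topology: (((Lineage K,Lineage P),(Lineage Z,Lineage S)),Lineage B).
Lineage S and Lineage Z share a more recent common ancestor with each other than either does with Lineage K, so Lineage K is the least closely related of the three.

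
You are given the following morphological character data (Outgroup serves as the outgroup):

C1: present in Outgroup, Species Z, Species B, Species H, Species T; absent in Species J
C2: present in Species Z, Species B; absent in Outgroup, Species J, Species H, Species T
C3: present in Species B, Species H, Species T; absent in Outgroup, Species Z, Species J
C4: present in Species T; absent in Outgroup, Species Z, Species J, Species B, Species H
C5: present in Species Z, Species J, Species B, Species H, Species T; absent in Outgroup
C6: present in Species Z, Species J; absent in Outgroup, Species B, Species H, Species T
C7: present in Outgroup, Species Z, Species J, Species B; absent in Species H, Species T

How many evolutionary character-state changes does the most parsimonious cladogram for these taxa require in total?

Character polarity is set by the outgroup: the derived state is whichever differs from the outgroup's state, so for C1, C7 the derived state is 'absent', and for the remaining characters it is 'present'.
C1 (derived state 'absent') is unique to Species J (autapomorphy; uninformative for grouping).
C2 groups Species B and Species Z, which is incompatible with the clades supported by the remaining characters; treating it as convergent (homoplasy) costs fewer steps than any alternative tree.
Only Species B, Species H, and Species T show the derived state 'present' for C3, supporting them as a clade.
C4: derived state 'present' in Species T only — an autapomorphy, so it tells us nothing about relationships among taxa.
All ingroup taxa share the derived state 'present' for C5; it defines the ingroup but does not resolve relationships within it.
Only Species J and Species Z show the derived state 'present' for C6, supporting them as a clade.
C7: derived state 'absent' in Species H and Species T only — synapomorphy for {Species H, Species T}.
Most parsimonious ingroup topology: ((Species Z,Species J),(Species B,(Species H,Species T))).
Changes per character on this tree: C1: 1; C2: 2; C3: 1; C4: 1; C5: 1; C6: 1; C7: 1.
Total = 8.

8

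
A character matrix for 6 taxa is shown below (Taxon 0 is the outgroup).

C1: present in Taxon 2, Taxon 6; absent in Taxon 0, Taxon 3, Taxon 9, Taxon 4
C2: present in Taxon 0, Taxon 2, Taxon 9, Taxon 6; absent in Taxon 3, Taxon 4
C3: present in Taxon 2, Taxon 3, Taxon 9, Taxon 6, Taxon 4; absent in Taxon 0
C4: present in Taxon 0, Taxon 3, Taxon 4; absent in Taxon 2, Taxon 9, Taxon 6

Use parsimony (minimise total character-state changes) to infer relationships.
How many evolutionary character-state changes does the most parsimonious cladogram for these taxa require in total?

4

Character polarity is set by the outgroup: the derived state is whichever differs from the outgroup's state, so for C2, C4 the derived state is 'absent', and for the remaining characters it is 'present'.
C1 (derived state 'present') is shared by Taxon 2 and Taxon 6 — a synapomorphy uniting that clade.
C2: derived state 'absent' in Taxon 3 and Taxon 4 only — synapomorphy for {Taxon 3, Taxon 4}.
All ingroup taxa share the derived state 'present' for C3; it defines the ingroup but does not resolve relationships within it.
Only Taxon 2, Taxon 6, and Taxon 9 show the derived state 'absent' for C4, supporting them as a clade.
Most parsimonious ingroup topology: (((Taxon 2,Taxon 6),Taxon 9),(Taxon 3,Taxon 4)).
Changes per character on this tree: C1: 1; C2: 1; C3: 1; C4: 1.
Total = 4.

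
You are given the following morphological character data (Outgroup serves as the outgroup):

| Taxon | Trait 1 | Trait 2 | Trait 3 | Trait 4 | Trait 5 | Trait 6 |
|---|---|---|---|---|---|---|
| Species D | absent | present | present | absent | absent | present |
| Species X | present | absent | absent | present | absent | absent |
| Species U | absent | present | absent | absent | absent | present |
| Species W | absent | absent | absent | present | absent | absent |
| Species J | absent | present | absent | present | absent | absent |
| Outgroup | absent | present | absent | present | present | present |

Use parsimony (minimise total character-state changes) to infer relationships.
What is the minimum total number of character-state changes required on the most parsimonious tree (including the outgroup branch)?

6

Character polarity is set by the outgroup: the derived state is whichever differs from the outgroup's state, so for Trait 2, Trait 4, Trait 5, Trait 6 the derived state is 'absent', and for the remaining characters it is 'present'.
Trait 1: derived state 'present' in Species X only — an autapomorphy, so it tells us nothing about relationships among taxa.
Trait 2 (derived state 'absent') is shared by Species W and Species X — a synapomorphy uniting that clade.
Trait 3: derived state 'present' in Species D only — an autapomorphy, so it tells us nothing about relationships among taxa.
Trait 4: derived state 'absent' in Species D and Species U only — synapomorphy for {Species D, Species U}.
All ingroup taxa share the derived state 'absent' for Trait 5; it defines the ingroup but does not resolve relationships within it.
Trait 6 (derived state 'absent') is shared by Species J, Species W, and Species X — a synapomorphy uniting that clade.
Most parsimonious ingroup topology: ((Species U,Species D),((Species X,Species W),Species J)).
Changes per character on this tree: Trait 1: 1; Trait 2: 1; Trait 3: 1; Trait 4: 1; Trait 5: 1; Trait 6: 1.
Total = 6.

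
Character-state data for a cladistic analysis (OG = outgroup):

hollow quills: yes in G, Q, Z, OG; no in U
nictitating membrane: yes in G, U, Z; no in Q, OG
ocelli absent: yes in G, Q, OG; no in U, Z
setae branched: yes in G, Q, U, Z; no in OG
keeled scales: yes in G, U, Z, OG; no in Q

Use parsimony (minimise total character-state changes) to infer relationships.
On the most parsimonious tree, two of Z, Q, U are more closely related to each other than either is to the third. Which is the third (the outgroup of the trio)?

Character polarity is set by the outgroup: the derived state is whichever differs from the outgroup's state, so for hollow quills, ocelli absent, keeled scales the derived state is 'no', and for the remaining characters it is 'yes'.
hollow quills: derived state 'no' in U only — an autapomorphy, so it tells us nothing about relationships among taxa.
nictitating membrane (derived state 'yes') is shared by G, U, and Z — a synapomorphy uniting that clade.
Only U and Z show the derived state 'no' for ocelli absent, supporting them as a clade.
All ingroup taxa share the derived state 'yes' for setae branched; it defines the ingroup but does not resolve relationships within it.
keeled scales (derived state 'no') is unique to Q (autapomorphy; uninformative for grouping).
Most parsimonious ingroup topology: (((Z,U),G),Q).
Z and U share a more recent common ancestor with each other than either does with Q, so Q is the least closely related of the three.

Q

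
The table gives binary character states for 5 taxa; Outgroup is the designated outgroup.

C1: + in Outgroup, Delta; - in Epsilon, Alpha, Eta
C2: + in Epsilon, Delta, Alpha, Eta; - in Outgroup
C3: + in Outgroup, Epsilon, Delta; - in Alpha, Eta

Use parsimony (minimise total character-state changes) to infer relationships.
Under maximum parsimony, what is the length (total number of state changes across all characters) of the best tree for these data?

Character polarity is set by the outgroup: the derived state is whichever differs from the outgroup's state, so for C1, C3 the derived state is '-', and for the remaining characters it is '+'.
C1 (derived state '-') is shared by Alpha, Epsilon, and Eta — a synapomorphy uniting that clade.
All ingroup taxa share the derived state '+' for C2; it defines the ingroup but does not resolve relationships within it.
C3 (derived state '-') is shared by Alpha and Eta — a synapomorphy uniting that clade.
Most parsimonious ingroup topology: ((Epsilon,(Alpha,Eta)),Delta).
Changes per character on this tree: C1: 1; C2: 1; C3: 1.
Total = 3.

3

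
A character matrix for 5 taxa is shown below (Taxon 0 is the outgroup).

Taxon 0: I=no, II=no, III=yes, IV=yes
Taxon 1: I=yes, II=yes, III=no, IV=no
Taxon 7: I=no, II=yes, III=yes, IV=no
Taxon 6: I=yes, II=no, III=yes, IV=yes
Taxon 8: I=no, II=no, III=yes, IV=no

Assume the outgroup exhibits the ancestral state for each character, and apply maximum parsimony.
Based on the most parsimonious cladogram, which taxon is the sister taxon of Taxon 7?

Character polarity is set by the outgroup: the derived state is whichever differs from the outgroup's state, so for III, IV the derived state is 'no', and for the remaining characters it is 'yes'.
I (state 'yes') occurs in Taxon 1 and Taxon 6 but conflicts with the nesting implied by the other characters — most parsimoniously interpreted as homoplasy.
II: derived state 'yes' in Taxon 1 and Taxon 7 only — synapomorphy for {Taxon 1, Taxon 7}.
III: derived state 'no' in Taxon 1 only — an autapomorphy, so it tells us nothing about relationships among taxa.
IV (derived state 'no') is shared by Taxon 1, Taxon 7, and Taxon 8 — a synapomorphy uniting that clade.
Most parsimonious ingroup topology: (((Taxon 1,Taxon 7),Taxon 8),Taxon 6).
Taxon 7 and Taxon 1 form a cherry on this tree, so they are sister taxa.

Taxon 1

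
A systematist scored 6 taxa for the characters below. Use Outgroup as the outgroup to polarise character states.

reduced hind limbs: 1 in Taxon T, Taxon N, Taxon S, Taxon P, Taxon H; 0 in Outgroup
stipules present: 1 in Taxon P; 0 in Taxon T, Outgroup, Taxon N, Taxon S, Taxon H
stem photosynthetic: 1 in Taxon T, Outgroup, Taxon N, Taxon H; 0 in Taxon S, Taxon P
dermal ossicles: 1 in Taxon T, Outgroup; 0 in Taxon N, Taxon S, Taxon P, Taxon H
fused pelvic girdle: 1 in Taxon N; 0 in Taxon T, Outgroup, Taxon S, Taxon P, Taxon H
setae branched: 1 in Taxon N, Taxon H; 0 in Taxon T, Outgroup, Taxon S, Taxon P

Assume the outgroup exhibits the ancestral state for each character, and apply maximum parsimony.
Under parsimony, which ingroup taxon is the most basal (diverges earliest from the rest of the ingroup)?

Character polarity is set by the outgroup: the derived state is whichever differs from the outgroup's state, so for stem photosynthetic, dermal ossicles the derived state is '0', and for the remaining characters it is '1'.
reduced hind limbs (derived state '1') is shared by all ingroup taxa — unites the whole ingroup.
stipules present: derived state '1' in Taxon P only — an autapomorphy, so it tells us nothing about relationships among taxa.
Only Taxon P and Taxon S show the derived state '0' for stem photosynthetic, supporting them as a clade.
dermal ossicles (derived state '0') is shared by Taxon H, Taxon N, Taxon P, and Taxon S — a synapomorphy uniting that clade.
fused pelvic girdle (derived state '1') is unique to Taxon N (autapomorphy; uninformative for grouping).
setae branched (derived state '1') is shared by Taxon H and Taxon N — a synapomorphy uniting that clade.
Most parsimonious ingroup topology: (((Taxon P,Taxon S),(Taxon N,Taxon H)),Taxon T).
Taxon T is sister to the clade containing all other ingroup taxa, so it is the earliest-diverging (most basal) ingroup lineage.

Taxon T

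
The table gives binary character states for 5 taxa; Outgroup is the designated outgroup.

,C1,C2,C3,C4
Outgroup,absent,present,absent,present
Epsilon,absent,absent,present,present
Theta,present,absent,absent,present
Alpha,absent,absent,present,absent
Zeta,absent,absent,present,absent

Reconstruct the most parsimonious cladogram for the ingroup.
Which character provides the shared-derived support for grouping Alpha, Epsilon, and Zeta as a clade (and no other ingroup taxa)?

C3

Character polarity is set by the outgroup: the derived state is whichever differs from the outgroup's state, so for C2, C4 the derived state is 'absent', and for the remaining characters it is 'present'.
C1 (derived state 'present') is unique to Theta (autapomorphy; uninformative for grouping).
C2 (derived state 'absent') is shared by all ingroup taxa — unites the whole ingroup.
C3: derived state 'present' in Alpha, Epsilon, and Zeta only — synapomorphy for {Alpha, Epsilon, Zeta}.
C4 (derived state 'absent') is shared by Alpha and Zeta — a synapomorphy uniting that clade.
Most parsimonious ingroup topology: ((Epsilon,(Alpha,Zeta)),Theta).
The clade {Alpha, Epsilon, Zeta} is supported by C3: its derived state 'present' occurs in exactly those taxa and in no other taxon (including the outgroup).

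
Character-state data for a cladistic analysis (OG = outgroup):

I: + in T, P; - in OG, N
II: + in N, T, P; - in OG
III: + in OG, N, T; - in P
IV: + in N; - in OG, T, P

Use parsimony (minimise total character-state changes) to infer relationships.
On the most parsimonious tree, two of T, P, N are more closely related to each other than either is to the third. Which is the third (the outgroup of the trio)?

N

Character polarity is set by the outgroup: the derived state is whichever differs from the outgroup's state, so for III the derived state is '-', and for the remaining characters it is '+'.
Only P and T show the derived state '+' for I, supporting them as a clade.
All ingroup taxa share the derived state '+' for II; it defines the ingroup but does not resolve relationships within it.
III: derived state '-' in P only — an autapomorphy, so it tells us nothing about relationships among taxa.
IV (derived state '+') is unique to N (autapomorphy; uninformative for grouping).
Most parsimonious ingroup topology: (N,(T,P)).
P and T share a more recent common ancestor with each other than either does with N, so N is the least closely related of the three.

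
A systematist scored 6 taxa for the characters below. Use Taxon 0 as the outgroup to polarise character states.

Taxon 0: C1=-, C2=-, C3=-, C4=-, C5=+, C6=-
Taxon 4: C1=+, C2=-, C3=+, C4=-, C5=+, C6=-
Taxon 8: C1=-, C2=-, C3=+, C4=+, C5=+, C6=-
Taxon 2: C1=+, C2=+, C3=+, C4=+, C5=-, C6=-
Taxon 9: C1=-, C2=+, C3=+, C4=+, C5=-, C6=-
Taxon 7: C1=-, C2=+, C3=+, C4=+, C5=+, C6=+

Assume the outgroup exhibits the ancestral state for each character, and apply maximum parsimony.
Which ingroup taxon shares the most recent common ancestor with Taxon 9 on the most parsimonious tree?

Taxon 2

Character polarity is set by the outgroup: the derived state is whichever differs from the outgroup's state, so for C5 the derived state is '-', and for the remaining characters it is '+'.
C1 (state '+') occurs in Taxon 2 and Taxon 4 but conflicts with the nesting implied by the other characters — most parsimoniously interpreted as homoplasy.
C2 (derived state '+') is shared by Taxon 2, Taxon 7, and Taxon 9 — a synapomorphy uniting that clade.
C3 (derived state '+') is shared by all ingroup taxa — unites the whole ingroup.
C4: derived state '+' in Taxon 2, Taxon 7, Taxon 8, and Taxon 9 only — synapomorphy for {Taxon 2, Taxon 7, Taxon 8, Taxon 9}.
C5: derived state '-' in Taxon 2 and Taxon 9 only — synapomorphy for {Taxon 2, Taxon 9}.
C6 (derived state '+') is unique to Taxon 7 (autapomorphy; uninformative for grouping).
Most parsimonious ingroup topology: (Taxon 4,(Taxon 8,((Taxon 2,Taxon 9),Taxon 7))).
Taxon 9 and Taxon 2 form a cherry on this tree, so they are sister taxa.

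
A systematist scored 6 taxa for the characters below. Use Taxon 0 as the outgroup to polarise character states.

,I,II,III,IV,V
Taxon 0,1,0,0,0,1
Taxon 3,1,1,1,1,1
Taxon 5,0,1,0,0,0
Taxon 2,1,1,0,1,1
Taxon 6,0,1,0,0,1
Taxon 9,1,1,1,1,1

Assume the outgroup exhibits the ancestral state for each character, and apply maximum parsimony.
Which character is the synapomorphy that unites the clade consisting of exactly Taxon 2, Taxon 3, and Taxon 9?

Character polarity is set by the outgroup: the derived state is whichever differs from the outgroup's state, so for I, V the derived state is '0', and for the remaining characters it is '1'.
I (derived state '0') is shared by Taxon 5 and Taxon 6 — a synapomorphy uniting that clade.
All ingroup taxa share the derived state '1' for II; it defines the ingroup but does not resolve relationships within it.
III: derived state '1' in Taxon 3 and Taxon 9 only — synapomorphy for {Taxon 3, Taxon 9}.
Only Taxon 2, Taxon 3, and Taxon 9 show the derived state '1' for IV, supporting them as a clade.
V (derived state '0') is unique to Taxon 5 (autapomorphy; uninformative for grouping).
Most parsimonious ingroup topology: (((Taxon 3,Taxon 9),Taxon 2),(Taxon 5,Taxon 6)).
The clade {Taxon 2, Taxon 3, Taxon 9} is supported by IV: its derived state '1' occurs in exactly those taxa and in no other taxon (including the outgroup).

IV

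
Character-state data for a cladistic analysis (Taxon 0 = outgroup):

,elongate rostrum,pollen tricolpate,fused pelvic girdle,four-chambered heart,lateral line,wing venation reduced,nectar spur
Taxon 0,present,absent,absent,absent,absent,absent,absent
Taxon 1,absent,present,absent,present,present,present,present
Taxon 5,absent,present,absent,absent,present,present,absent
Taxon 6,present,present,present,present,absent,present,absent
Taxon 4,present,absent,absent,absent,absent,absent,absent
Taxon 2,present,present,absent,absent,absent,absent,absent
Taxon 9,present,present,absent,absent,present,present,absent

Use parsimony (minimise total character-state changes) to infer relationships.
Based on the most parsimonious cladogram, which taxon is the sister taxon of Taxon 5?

Character polarity is set by the outgroup: the derived state is whichever differs from the outgroup's state, so for elongate rostrum the derived state is 'absent', and for the remaining characters it is 'present'.
Only Taxon 1 and Taxon 5 show the derived state 'absent' for elongate rostrum, supporting them as a clade.
pollen tricolpate: derived state 'present' in Taxon 1, Taxon 2, Taxon 5, Taxon 6, and Taxon 9 only — synapomorphy for {Taxon 1, Taxon 2, Taxon 5, Taxon 6, Taxon 9}.
fused pelvic girdle: derived state 'present' in Taxon 6 only — an autapomorphy, so it tells us nothing about relationships among taxa.
four-chambered heart groups Taxon 1 and Taxon 6, which is incompatible with the clades supported by the remaining characters; treating it as convergent (homoplasy) costs fewer steps than any alternative tree.
lateral line (derived state 'present') is shared by Taxon 1, Taxon 5, and Taxon 9 — a synapomorphy uniting that clade.
Only Taxon 1, Taxon 5, Taxon 6, and Taxon 9 show the derived state 'present' for wing venation reduced, supporting them as a clade.
nectar spur: derived state 'present' in Taxon 1 only — an autapomorphy, so it tells us nothing about relationships among taxa.
Most parsimonious ingroup topology: (((((Taxon 1,Taxon 5),Taxon 9),Taxon 6),Taxon 2),Taxon 4).
Taxon 5 and Taxon 1 form a cherry on this tree, so they are sister taxa.

Taxon 1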